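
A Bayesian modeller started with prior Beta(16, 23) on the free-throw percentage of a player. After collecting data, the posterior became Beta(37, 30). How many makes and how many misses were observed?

21 makes and 7 misses

Beta is conjugate to the binomial likelihood: posterior = Beta(α+s, β+f).
So s = 37 − 16 = 21 and f = 30 − 23 = 7.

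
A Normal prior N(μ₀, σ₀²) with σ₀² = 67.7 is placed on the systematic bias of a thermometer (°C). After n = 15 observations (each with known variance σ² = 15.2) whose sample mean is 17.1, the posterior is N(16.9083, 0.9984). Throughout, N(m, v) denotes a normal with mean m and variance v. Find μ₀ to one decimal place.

μ₀ = 4.1

With known observation variance, the Normal–Normal posterior has precision τ_n = τ₀ + n/σ² and mean μ_n = (τ₀μ₀ + (n/σ²)x̄)/τ_n.
Here τ₀ = 1/67.7 = 0.014771 and τ_data = 15/15.2 = 0.986842, so τ_n = 1.001613.
Rearranging for μ₀: μ₀ = (μ_n·τ_n − τ_data·x̄)/τ₀ = (16.9083·1.001613 − 0.986842·17.1) / 0.014771 = 0.060575/0.014771 ≈ 4.1.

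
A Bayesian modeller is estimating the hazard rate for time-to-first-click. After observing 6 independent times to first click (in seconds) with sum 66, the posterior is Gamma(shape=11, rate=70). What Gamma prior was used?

For an exponential likelihood with a Gamma(α, β) prior on the rate, n observations with total T give posterior Gamma(α+n, β+T).
So α = 11 − 6 = 5 and β = 70 − 66 = 4.

Gamma(shape=5, rate=4)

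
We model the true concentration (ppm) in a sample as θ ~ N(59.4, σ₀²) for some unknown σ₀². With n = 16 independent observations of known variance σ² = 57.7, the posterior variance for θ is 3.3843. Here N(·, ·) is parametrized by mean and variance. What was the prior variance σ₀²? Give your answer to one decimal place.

For the Normal–Normal model with known σ², precisions add: τ_n = τ₀ + n/σ².
So 1/σ₀² = 1/3.3843 − 16/57.7 = 0.295482 − 0.277296 = 0.018186.
Hence σ₀² = 1/0.018186 ≈ 55.0.

σ₀² = 55.0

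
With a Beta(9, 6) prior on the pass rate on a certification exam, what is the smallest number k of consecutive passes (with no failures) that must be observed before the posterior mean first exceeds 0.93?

k = 71

After k passes and 0 failures the posterior is Beta(9+k, 6), with mean (9+k)/(9+6+k).
Set (9+k)/(15+k) > 0.93 and solve: k > (0.93·15 − 9)/(1 − 0.93) = 70.714.
The smallest integer exceeding 70.714 is 71, and checking k=71: (80)/(86) = 0.9302 > 0.93.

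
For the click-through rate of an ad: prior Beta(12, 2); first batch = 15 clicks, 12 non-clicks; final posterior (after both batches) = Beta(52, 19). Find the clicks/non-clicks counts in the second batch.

25 clicks and 5 non-clicks

Because Beta–binomial updating is additive in the counts, the combined data contributed (α_post−α_prior, β_post−β_prior) successes and failures.
Total across both batches: 52−12=40 clicks, 19−2=17 non-clicks.
Subtract the first batch: 40−15=25 clicks and 17−12=5 non-clicks.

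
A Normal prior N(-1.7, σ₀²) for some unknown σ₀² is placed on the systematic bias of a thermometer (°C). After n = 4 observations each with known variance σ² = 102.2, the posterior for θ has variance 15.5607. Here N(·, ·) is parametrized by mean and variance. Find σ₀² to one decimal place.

For the Normal–Normal model with known σ², precisions add: τ_n = τ₀ + n/σ².
So 1/σ₀² = 1/15.5607 − 4/102.2 = 0.064264 − 0.039139 = 0.025125.
Hence σ₀² = 1/0.025125 ≈ 39.8.

σ₀² = 39.8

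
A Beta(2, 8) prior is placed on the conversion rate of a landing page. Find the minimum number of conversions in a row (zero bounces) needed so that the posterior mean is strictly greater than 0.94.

k = 124

After k conversions and 0 bounces the posterior is Beta(2+k, 8), with mean (2+k)/(2+8+k).
Set (2+k)/(10+k) > 0.94 and solve: k > (0.94·10 − 2)/(1 − 0.94) = 123.333.
The smallest integer exceeding 123.333 is 124.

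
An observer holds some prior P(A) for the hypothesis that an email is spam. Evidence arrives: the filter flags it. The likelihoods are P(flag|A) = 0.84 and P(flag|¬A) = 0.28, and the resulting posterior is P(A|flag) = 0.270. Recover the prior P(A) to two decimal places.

P(A) = 0.11

In odds form, posterior odds = prior odds × likelihood ratio, so prior odds = posterior odds ÷ LR.
Posterior odds = 0.270/(1−0.270) = 0.3699. LR = 0.84/0.28 = 3.0000.
Prior odds = 0.3699/3.0000 = 0.1233, so P(A) = 0.1233/(1+0.1233) ≈ 0.11.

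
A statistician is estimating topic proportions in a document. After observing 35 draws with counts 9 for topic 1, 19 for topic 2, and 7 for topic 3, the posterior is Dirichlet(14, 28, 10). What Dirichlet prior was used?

For a Dirichlet(α) prior with multinomial counts c, the posterior is Dirichlet(α + c) componentwise.
Subtract each count from the matching posterior parameter: 14−9=5, 28−19=9, 10−7=3.

Dirichlet(5, 9, 3)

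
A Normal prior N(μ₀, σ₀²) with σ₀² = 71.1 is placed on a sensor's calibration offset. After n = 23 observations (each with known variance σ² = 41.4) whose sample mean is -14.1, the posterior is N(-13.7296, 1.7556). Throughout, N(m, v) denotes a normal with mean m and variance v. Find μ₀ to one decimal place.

μ₀ = 0.9

The posterior mean is a precision-weighted average: μ_n = (τ₀μ₀ + τ_data·x̄)/(τ₀+τ_data), with τ₀=1/σ₀² and τ_data=n/σ².
Here τ₀ = 1/71.1 = 0.014065 and τ_data = 23/41.4 = 0.555556, so τ_n = 0.569621.
Rearranging for μ₀: μ₀ = (μ_n·τ_n − τ_data·x̄)/τ₀ = (-13.7296·0.569621 − 0.555556·-14.1) / 0.014065 = 0.012671/0.014065 ≈ 0.9.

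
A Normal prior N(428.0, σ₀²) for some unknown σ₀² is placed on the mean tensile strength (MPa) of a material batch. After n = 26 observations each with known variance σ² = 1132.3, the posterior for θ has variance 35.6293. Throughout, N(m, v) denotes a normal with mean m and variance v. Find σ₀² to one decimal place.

σ₀² = 195.9

Posterior precision equals prior precision plus data precision: 1/σ_n² = 1/σ₀² + n/σ².
So 1/σ₀² = 1/35.6293 − 26/1132.3 = 0.028067 − 0.022962 = 0.005105.
Hence σ₀² = 1/0.005105 ≈ 195.9.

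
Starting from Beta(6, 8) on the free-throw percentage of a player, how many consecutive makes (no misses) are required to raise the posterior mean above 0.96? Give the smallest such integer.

After k makes and 0 misses the posterior is Beta(6+k, 8), with mean (6+k)/(6+8+k).
Set (6+k)/(14+k) > 0.96 and solve: k > (0.96·14 − 6)/(1 − 0.96) = 186.000.
The smallest integer exceeding 186.000 is 187.

k = 187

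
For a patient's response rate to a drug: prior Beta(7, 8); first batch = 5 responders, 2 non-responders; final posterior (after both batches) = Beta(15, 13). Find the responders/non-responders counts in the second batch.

3 responders and 3 non-responders

Sequential conjugate updates are equivalent to a single update on the pooled data, so total successes = posterior α − prior α and total failures = posterior β − prior β.
Total across both batches: 15−7=8 responders, 13−8=5 non-responders.
Subtract the first batch: 8−5=3 responders and 5−2=3 non-responders.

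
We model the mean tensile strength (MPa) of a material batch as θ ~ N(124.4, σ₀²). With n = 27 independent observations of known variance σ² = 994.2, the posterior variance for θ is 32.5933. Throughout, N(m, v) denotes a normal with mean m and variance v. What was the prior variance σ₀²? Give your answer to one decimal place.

Posterior precision equals prior precision plus data precision: 1/σ_n² = 1/σ₀² + n/σ².
So 1/σ₀² = 1/32.5933 − 27/994.2 = 0.030681 − 0.027158 = 0.003523.
Hence σ₀² = 1/0.003523 ≈ 283.8.

σ₀² = 283.8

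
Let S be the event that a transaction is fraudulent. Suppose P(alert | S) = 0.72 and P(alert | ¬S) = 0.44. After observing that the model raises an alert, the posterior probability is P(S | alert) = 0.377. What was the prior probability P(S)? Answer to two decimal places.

Bayes' rule in odds form gives O(S|E) = O(S)·[P(E|S)/P(E|¬S)], hence O(S) = O(S|E)/LR.
Posterior odds = 0.377/(1−0.377) = 0.6051. LR = 0.72/0.44 = 1.6364.
Prior odds = 0.6051/1.6364 = 0.3698, so P(S) = 0.3698/(1+0.3698) ≈ 0.27.

P(S) = 0.27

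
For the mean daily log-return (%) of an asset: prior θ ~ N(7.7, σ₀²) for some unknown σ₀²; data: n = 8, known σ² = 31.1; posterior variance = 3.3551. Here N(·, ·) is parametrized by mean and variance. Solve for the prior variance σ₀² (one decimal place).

σ₀² = 24.5

For the Normal–Normal model with known σ², precisions add: τ_n = τ₀ + n/σ².
So 1/σ₀² = 1/3.3551 − 8/31.1 = 0.298054 − 0.257235 = 0.040819.
Hence σ₀² = 1/0.040819 ≈ 24.5.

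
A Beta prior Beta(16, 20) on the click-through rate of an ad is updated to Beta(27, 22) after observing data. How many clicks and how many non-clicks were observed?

Under Beta–binomial conjugacy the posterior parameters are (α+s, β+f).
So s = 27 − 16 = 11 and f = 22 − 20 = 2.

11 clicks and 2 non-clicks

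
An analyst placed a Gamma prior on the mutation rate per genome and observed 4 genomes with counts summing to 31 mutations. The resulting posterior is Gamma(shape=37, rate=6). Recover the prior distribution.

Gamma(shape=6, rate=2)

A Gamma(α, β) prior (rate parametrization) on a Poisson rate with n observations summing to S gives posterior Gamma(α+S, β+n).
So α = 37 − 31 = 6 and β = 6 − 4 = 2.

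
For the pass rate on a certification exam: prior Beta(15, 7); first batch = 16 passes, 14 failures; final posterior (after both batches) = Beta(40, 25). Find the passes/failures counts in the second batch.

Sequential conjugate updates are equivalent to a single update on the pooled data, so total successes = posterior α − prior α and total failures = posterior β − prior β.
Total across both batches: 40−15=25 passes, 25−7=18 failures.
Subtract the first batch: 25−16=9 passes and 18−14=4 failures.

9 passes and 4 failures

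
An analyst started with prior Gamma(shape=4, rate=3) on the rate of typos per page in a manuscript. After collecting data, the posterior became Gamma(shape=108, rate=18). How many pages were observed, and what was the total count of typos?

Gamma–Poisson conjugacy: posterior shape = α + Σxᵢ, posterior rate = β + n.
Matching: Σxᵢ = 108 − 4 = 104 and n = 18 − 3 = 15.

n = 15 pages with total 104 typos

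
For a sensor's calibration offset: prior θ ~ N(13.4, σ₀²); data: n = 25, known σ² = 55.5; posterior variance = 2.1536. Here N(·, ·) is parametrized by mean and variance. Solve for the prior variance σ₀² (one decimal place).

σ₀² = 72.0

For the Normal–Normal model with known σ², precisions add: τ_n = τ₀ + n/σ².
So 1/σ₀² = 1/2.1536 − 25/55.5 = 0.464339 − 0.450450 = 0.013889.
Hence σ₀² = 1/0.013889 ≈ 72.0.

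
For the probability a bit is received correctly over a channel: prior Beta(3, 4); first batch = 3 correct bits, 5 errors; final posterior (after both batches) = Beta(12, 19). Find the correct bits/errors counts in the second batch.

Sequential conjugate updates are equivalent to a single update on the pooled data, so total successes = posterior α − prior α and total failures = posterior β − prior β.
Total across both batches: 12−3=9 correct bits, 19−4=15 errors.
Subtract the first batch: 9−3=6 correct bits and 15−5=10 errors.

6 correct bits and 10 errors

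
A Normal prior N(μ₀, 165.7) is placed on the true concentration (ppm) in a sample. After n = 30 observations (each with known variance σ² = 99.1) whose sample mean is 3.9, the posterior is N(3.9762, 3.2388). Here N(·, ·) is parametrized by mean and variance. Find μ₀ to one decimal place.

The posterior mean is a precision-weighted average: μ_n = (τ₀μ₀ + τ_data·x̄)/(τ₀+τ_data), with τ₀=1/σ₀² and τ_data=n/σ².
Here τ₀ = 1/165.7 = 0.006035 and τ_data = 30/99.1 = 0.302725, so τ_n = 0.308760.
Rearranging for μ₀: μ₀ = (μ_n·τ_n − τ_data·x̄)/τ₀ = (3.9762·0.308760 − 0.302725·3.9) / 0.006035 = 0.047064/0.006035 ≈ 7.8.

μ₀ = 7.8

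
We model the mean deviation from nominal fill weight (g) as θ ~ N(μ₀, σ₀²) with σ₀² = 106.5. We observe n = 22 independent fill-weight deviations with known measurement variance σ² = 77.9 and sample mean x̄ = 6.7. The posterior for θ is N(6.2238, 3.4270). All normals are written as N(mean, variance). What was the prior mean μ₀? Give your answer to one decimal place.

The posterior mean is a precision-weighted average: μ_n = (τ₀μ₀ + τ_data·x̄)/(τ₀+τ_data), with τ₀=1/σ₀² and τ_data=n/σ².
Here τ₀ = 1/106.5 = 0.009390 and τ_data = 22/77.9 = 0.282413, so τ_n = 0.291803.
Rearranging for μ₀: μ₀ = (μ_n·τ_n − τ_data·x̄)/τ₀ = (6.2238·0.291803 − 0.282413·6.7) / 0.009390 = -0.076044/0.009390 ≈ -8.1.

μ₀ = -8.1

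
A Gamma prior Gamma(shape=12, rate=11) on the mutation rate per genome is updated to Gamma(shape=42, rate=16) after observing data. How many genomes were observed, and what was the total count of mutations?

n = 5 genomes with total 30 mutations

A Gamma(α, β) prior (rate parametrization) on a Poisson rate with n observations summing to S gives posterior Gamma(α+S, β+n).
Matching: Σxᵢ = 42 − 12 = 30 and n = 16 − 11 = 5.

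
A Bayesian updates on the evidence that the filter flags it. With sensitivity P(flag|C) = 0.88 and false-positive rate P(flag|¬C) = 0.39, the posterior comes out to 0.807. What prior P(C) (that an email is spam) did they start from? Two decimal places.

P(C) = 0.65

Bayes' rule in odds form gives O(C|E) = O(C)·[P(E|C)/P(E|¬C)], hence O(C) = O(C|E)/LR.
Posterior odds = 0.807/(1−0.807) = 4.1813. LR = 0.88/0.39 = 2.2564.
Prior odds = 4.1813/2.2564 = 1.8531, so P(C) = 1.8531/(1+1.8531) ≈ 0.65.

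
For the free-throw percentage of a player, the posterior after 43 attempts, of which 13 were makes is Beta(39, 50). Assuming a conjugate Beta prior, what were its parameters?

Beta(26, 20)

Under Beta–binomial conjugacy the posterior parameters are (a+s, b+f).
So a = 39 − 13 = 26 and b = 50 − 30 = 20.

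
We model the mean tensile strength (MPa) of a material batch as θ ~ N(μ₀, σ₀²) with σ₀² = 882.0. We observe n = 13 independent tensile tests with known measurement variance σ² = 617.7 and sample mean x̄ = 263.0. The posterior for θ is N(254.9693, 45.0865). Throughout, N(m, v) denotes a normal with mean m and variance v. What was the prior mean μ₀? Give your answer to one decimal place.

The posterior mean is a precision-weighted average: μ_n = (τ₀μ₀ + τ_data·x̄)/(τ₀+τ_data), with τ₀=1/σ₀² and τ_data=n/σ².
Here τ₀ = 1/882.0 = 0.001134 and τ_data = 13/617.7 = 0.021046, so τ_n = 0.022180.
Rearranging for μ₀: μ₀ = (μ_n·τ_n − τ_data·x̄)/τ₀ = (254.9693·0.022180 − 0.021046·263.0) / 0.001134 = 0.120121/0.001134 ≈ 105.9.

μ₀ = 105.9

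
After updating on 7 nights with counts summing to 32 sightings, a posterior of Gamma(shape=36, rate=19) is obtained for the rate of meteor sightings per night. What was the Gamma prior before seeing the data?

Gamma–Poisson conjugacy: posterior shape = α + Σxᵢ, posterior rate = β + n.
So α = 36 − 32 = 4 and β = 19 − 7 = 12.

Gamma(shape=4, rate=12)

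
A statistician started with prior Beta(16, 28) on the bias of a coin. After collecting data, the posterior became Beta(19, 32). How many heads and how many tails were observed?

Under Beta–binomial conjugacy the posterior parameters are (α+s, β+f).
So s = 19 − 16 = 3 and f = 32 − 28 = 4.

3 heads and 4 tails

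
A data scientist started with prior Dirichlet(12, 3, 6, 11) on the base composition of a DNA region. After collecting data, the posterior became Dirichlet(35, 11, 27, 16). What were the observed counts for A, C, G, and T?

For a Dirichlet(α) prior with multinomial counts c, the posterior is Dirichlet(α + c) componentwise.
Counts are posterior − prior componentwise: 35−12=23, 11−3=8, 27−6=21, 16−11=5.

counts (23, 8, 21, 5)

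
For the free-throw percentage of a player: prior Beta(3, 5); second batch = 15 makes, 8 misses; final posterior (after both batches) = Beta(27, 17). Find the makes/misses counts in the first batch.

Sequential conjugate updates are equivalent to a single update on the pooled data, so total successes = posterior α − prior α and total failures = posterior β − prior β.
Total across both batches: 27−3=24 makes, 17−5=12 misses.
Subtract the second batch: 24−15=9 makes and 12−8=4 misses.

9 makes and 4 misses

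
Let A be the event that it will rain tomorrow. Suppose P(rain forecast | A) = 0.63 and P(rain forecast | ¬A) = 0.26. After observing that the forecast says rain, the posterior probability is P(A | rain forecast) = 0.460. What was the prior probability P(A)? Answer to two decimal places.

In odds form, posterior odds = prior odds × likelihood ratio, so prior odds = posterior odds ÷ LR.
Posterior odds = 0.460/(1−0.460) = 0.8519. LR = 0.63/0.26 = 2.4231.
Prior odds = 0.8519/2.4231 = 0.3516, so P(A) = 0.3516/(1+0.3516) ≈ 0.26.

P(A) = 0.26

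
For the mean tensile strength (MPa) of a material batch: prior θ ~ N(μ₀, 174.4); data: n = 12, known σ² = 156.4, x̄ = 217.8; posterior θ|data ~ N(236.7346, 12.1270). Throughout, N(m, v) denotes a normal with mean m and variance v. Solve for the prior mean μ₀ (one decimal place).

μ₀ = 490.1

The posterior mean is a precision-weighted average: μ_n = (τ₀μ₀ + τ_data·x̄)/(τ₀+τ_data), with τ₀=1/σ₀² and τ_data=n/σ².
Here τ₀ = 1/174.4 = 0.005734 and τ_data = 12/156.4 = 0.076726, so τ_n = 0.082460.
Rearranging for μ₀: μ₀ = (μ_n·τ_n − τ_data·x̄)/τ₀ = (236.7346·0.082460 − 0.076726·217.8) / 0.005734 = 2.810212/0.005734 ≈ 490.1.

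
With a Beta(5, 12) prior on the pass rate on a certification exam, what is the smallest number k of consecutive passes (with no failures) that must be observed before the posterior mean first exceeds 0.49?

After k passes and 0 failures the posterior is Beta(5+k, 12), with mean (5+k)/(5+12+k).
Set (5+k)/(17+k) > 0.49 and solve: k > (0.49·17 − 5)/(1 − 0.49) = 6.529.
The smallest integer exceeding 6.529 is 7.

k = 7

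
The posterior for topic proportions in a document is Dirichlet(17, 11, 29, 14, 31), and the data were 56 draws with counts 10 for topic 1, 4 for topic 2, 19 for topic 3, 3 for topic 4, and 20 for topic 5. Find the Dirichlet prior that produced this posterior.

Dirichlet(7, 7, 10, 11, 11)

For a Dirichlet(α) prior with multinomial counts c, the posterior is Dirichlet(α + c) componentwise.
Subtract each count from the matching posterior parameter: 17−10=7, 11−4=7, 29−19=10, 14−3=11, 31−20=11.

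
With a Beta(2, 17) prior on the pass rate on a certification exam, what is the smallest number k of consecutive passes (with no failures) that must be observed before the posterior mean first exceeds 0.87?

After k passes and 0 failures the posterior is Beta(2+k, 17), with mean (2+k)/(2+17+k).
Set (2+k)/(19+k) > 0.87 and solve: k > (0.87·19 − 2)/(1 − 0.87) = 111.769.
The smallest integer exceeding 111.769 is 112, and checking k=112: (114)/(131) = 0.8702 > 0.87.

k = 112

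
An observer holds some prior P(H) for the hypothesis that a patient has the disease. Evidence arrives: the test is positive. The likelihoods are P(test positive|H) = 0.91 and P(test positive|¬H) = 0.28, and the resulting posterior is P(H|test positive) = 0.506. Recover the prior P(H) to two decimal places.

P(H) = 0.24

In odds form, posterior odds = prior odds × likelihood ratio, so prior odds = posterior odds ÷ LR.
Posterior odds = 0.506/(1−0.506) = 1.0243. LR = 0.91/0.28 = 3.2500.
Prior odds = 1.0243/3.2500 = 0.3152, so P(H) = 0.3152/(1+0.3152) ≈ 0.24.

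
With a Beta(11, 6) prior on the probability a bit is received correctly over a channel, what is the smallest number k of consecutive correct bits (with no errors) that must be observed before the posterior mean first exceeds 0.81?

k = 15

After k correct bits and 0 errors the posterior is Beta(11+k, 6), with mean (11+k)/(11+6+k).
Set (11+k)/(17+k) > 0.81 and solve: k > (0.81·17 − 11)/(1 − 0.81) = 14.579.
The smallest integer exceeding 14.579 is 15, and checking k=15: (26)/(32) = 0.8125 > 0.81.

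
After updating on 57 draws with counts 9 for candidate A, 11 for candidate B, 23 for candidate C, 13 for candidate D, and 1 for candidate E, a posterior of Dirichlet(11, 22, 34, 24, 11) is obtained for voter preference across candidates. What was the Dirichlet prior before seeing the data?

Dirichlet(2, 11, 11, 11, 10)

For a Dirichlet(α) prior with multinomial counts c, the posterior is Dirichlet(α + c) componentwise.
Subtract each count from the matching posterior parameter: 11−9=2, 22−11=11, 34−23=11, 24−13=11, 11−1=10.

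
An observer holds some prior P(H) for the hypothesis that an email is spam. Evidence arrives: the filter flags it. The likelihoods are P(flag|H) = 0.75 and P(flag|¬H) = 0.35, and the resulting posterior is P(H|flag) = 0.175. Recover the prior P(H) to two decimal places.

Bayes' rule in odds form gives O(H|E) = O(H)·[P(E|H)/P(E|¬H)], hence O(H) = O(H|E)/LR.
Posterior odds = 0.175/(1−0.175) = 0.2121. LR = 0.75/0.35 = 2.1429.
Prior odds = 0.2121/2.1429 = 0.0990, so P(H) = 0.0990/(1+0.0990) ≈ 0.09.

P(H) = 0.09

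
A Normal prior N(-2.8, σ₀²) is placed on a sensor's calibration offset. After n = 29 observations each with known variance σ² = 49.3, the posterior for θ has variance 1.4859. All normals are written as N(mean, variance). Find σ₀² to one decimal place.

For the Normal–Normal model with known σ², precisions add: τ_n = τ₀ + n/σ².
So 1/σ₀² = 1/1.4859 − 29/49.3 = 0.672993 − 0.588235 = 0.084758.
Hence σ₀² = 1/0.084758 ≈ 11.8.

σ₀² = 11.8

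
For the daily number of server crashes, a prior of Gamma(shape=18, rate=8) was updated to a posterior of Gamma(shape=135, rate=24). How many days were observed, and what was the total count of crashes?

n = 16 days with total 117 crashes

A Gamma(α, β) prior (rate parametrization) on a Poisson rate with n observations summing to S gives posterior Gamma(α+S, β+n).
Matching: Σxᵢ = 135 − 18 = 117 and n = 24 − 8 = 16.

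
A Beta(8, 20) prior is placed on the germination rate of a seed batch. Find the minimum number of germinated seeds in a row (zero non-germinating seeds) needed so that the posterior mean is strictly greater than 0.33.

k = 2

After k germinated seeds and 0 non-germinating seeds the posterior is Beta(8+k, 20), with mean (8+k)/(8+20+k).
Set (8+k)/(28+k) > 0.33 and solve: k > (0.33·28 − 8)/(1 − 0.33) = 1.851.
The smallest integer exceeding 1.851 is 2.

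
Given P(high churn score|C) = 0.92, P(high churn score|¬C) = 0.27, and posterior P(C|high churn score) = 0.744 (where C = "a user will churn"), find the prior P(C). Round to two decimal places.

Bayes' rule in odds form gives O(C|E) = O(C)·[P(E|C)/P(E|¬C)], hence O(C) = O(C|E)/LR.
Posterior odds = 0.744/(1−0.744) = 2.9062. LR = 0.92/0.27 = 3.4074.
Prior odds = 2.9062/3.4074 = 0.8529, so P(C) = 0.8529/(1+0.8529) ≈ 0.46.

P(C) = 0.46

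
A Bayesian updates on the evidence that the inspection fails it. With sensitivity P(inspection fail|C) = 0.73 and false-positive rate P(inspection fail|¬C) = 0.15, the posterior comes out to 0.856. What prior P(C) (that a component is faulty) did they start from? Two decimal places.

In odds form, posterior odds = prior odds × likelihood ratio, so prior odds = posterior odds ÷ LR.
Posterior odds = 0.856/(1−0.856) = 5.9444. LR = 0.73/0.15 = 4.8667.
Prior odds = 5.9444/4.8667 = 1.2214, so P(C) = 1.2214/(1+1.2214) ≈ 0.55.

P(C) = 0.55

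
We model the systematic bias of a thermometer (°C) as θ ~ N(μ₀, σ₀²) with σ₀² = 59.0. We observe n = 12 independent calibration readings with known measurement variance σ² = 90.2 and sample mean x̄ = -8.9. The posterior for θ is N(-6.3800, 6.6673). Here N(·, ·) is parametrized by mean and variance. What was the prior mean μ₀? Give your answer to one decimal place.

With known observation variance, the Normal–Normal posterior has precision τ_n = τ₀ + n/σ² and mean μ_n = (τ₀μ₀ + (n/σ²)x̄)/τ_n.
Here τ₀ = 1/59.0 = 0.016949 and τ_data = 12/90.2 = 0.133038, so τ_n = 0.149987.
Rearranging for μ₀: μ₀ = (μ_n·τ_n − τ_data·x̄)/τ₀ = (-6.3800·0.149987 − 0.133038·-8.9) / 0.016949 = 0.227121/0.016949 ≈ 13.4.

μ₀ = 13.4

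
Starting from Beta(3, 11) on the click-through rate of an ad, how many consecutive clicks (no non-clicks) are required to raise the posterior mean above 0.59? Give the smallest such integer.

k = 13

After k clicks and 0 non-clicks the posterior is Beta(3+k, 11), with mean (3+k)/(3+11+k).
Set (3+k)/(14+k) > 0.59 and solve: k > (0.59·14 − 3)/(1 − 0.59) = 12.829.
The smallest integer exceeding 12.829 is 13.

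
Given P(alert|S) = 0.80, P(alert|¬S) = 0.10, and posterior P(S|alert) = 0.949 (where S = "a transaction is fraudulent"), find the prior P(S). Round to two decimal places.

P(S) = 0.70

Bayes' rule in odds form gives O(S|E) = O(S)·[P(E|S)/P(E|¬S)], hence O(S) = O(S|E)/LR.
Posterior odds = 0.949/(1−0.949) = 18.6078. LR = 0.80/0.10 = 8.0000.
Prior odds = 18.6078/8.0000 = 2.3260, so P(S) = 2.3260/(1+2.3260) ≈ 0.70.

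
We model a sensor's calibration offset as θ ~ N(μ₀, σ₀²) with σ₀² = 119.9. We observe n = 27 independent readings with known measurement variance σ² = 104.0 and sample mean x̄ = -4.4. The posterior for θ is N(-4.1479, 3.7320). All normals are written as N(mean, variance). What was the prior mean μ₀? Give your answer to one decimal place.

The posterior mean is a precision-weighted average: μ_n = (τ₀μ₀ + τ_data·x̄)/(τ₀+τ_data), with τ₀=1/σ₀² and τ_data=n/σ².
Here τ₀ = 1/119.9 = 0.008340 and τ_data = 27/104.0 = 0.259615, so τ_n = 0.267955.
Rearranging for μ₀: μ₀ = (μ_n·τ_n − τ_data·x̄)/τ₀ = (-4.1479·0.267955 − 0.259615·-4.4) / 0.008340 = 0.030855/0.008340 ≈ 3.7.

μ₀ = 3.7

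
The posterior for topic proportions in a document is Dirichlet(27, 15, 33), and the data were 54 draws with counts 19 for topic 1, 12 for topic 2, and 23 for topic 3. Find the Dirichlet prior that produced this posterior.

For a Dirichlet(α) prior with multinomial counts c, the posterior is Dirichlet(α + c) componentwise.
Subtract each count from the matching posterior parameter: 27−19=8, 15−12=3, 33−23=10.

Dirichlet(8, 3, 10)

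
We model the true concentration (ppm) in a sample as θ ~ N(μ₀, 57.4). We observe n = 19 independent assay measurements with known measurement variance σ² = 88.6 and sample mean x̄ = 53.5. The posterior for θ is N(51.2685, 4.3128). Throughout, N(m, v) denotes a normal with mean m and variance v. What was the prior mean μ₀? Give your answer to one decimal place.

With known observation variance, the Normal–Normal posterior has precision τ_n = τ₀ + n/σ² and mean μ_n = (τ₀μ₀ + (n/σ²)x̄)/τ_n.
Here τ₀ = 1/57.4 = 0.017422 and τ_data = 19/88.6 = 0.214447, so τ_n = 0.231869.
Rearranging for μ₀: μ₀ = (μ_n·τ_n − τ_data·x̄)/τ₀ = (51.2685·0.231869 − 0.214447·53.5) / 0.017422 = 0.414661/0.017422 ≈ 23.8.

μ₀ = 23.8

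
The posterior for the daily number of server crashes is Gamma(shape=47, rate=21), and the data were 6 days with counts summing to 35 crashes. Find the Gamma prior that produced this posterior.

Gamma(shape=12, rate=15)

A Gamma(α, β) prior (rate parametrization) on a Poisson rate with n observations summing to S gives posterior Gamma(α+S, β+n).
So α = 47 − 35 = 12 and β = 21 − 6 = 15.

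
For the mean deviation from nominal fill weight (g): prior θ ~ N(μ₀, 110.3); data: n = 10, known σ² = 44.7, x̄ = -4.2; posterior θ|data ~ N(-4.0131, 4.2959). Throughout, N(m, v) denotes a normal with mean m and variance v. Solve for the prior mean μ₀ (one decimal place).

The posterior mean is a precision-weighted average: μ_n = (τ₀μ₀ + τ_data·x̄)/(τ₀+τ_data), with τ₀=1/σ₀² and τ_data=n/σ².
Here τ₀ = 1/110.3 = 0.009066 and τ_data = 10/44.7 = 0.223714, so τ_n = 0.232780.
Rearranging for μ₀: μ₀ = (μ_n·τ_n − τ_data·x̄)/τ₀ = (-4.0131·0.232780 − 0.223714·-4.2) / 0.009066 = 0.005429/0.009066 ≈ 0.6.

μ₀ = 0.6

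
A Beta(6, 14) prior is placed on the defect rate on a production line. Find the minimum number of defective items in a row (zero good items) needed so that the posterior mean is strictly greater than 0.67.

k = 23

After k defective items and 0 good items the posterior is Beta(6+k, 14), with mean (6+k)/(6+14+k).
Set (6+k)/(20+k) > 0.67 and solve: k > (0.67·20 − 6)/(1 − 0.67) = 22.424.
The smallest integer exceeding 22.424 is 23.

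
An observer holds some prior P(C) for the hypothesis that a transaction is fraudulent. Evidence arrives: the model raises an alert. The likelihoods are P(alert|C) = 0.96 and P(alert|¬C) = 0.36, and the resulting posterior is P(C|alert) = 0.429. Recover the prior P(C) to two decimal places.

P(C) = 0.22

Bayes' rule in odds form gives O(C|E) = O(C)·[P(E|C)/P(E|¬C)], hence O(C) = O(C|E)/LR.
Posterior odds = 0.429/(1−0.429) = 0.7513. LR = 0.96/0.36 = 2.6667.
Prior odds = 0.7513/2.6667 = 0.2817, so P(C) = 0.2817/(1+0.2817) ≈ 0.22.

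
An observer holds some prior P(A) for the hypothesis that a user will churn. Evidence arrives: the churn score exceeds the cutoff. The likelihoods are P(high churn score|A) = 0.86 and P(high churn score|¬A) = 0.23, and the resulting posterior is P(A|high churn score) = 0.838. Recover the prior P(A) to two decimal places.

P(A) = 0.58

Bayes' rule in odds form gives O(A|E) = O(A)·[P(E|A)/P(E|¬A)], hence O(A) = O(A|E)/LR.
Posterior odds = 0.838/(1−0.838) = 5.1728. LR = 0.86/0.23 = 3.7391.
Prior odds = 5.1728/3.7391 = 1.3834, so P(A) = 1.3834/(1+1.3834) ≈ 0.58.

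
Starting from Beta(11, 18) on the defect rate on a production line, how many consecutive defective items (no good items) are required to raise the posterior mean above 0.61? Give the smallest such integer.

k = 18

After k defective items and 0 good items the posterior is Beta(11+k, 18), with mean (11+k)/(11+18+k).
Set (11+k)/(29+k) > 0.61 and solve: k > (0.61·29 − 11)/(1 − 0.61) = 17.154.
The smallest integer exceeding 17.154 is 18, and checking k=18: (29)/(47) = 0.6170 > 0.61.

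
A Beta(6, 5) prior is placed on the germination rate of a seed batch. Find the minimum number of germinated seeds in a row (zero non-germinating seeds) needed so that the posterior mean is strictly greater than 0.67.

After k germinated seeds and 0 non-germinating seeds the posterior is Beta(6+k, 5), with mean (6+k)/(6+5+k).
Set (6+k)/(11+k) > 0.67 and solve: k > (0.67·11 − 6)/(1 − 0.67) = 4.152.
The smallest integer exceeding 4.152 is 5.

k = 5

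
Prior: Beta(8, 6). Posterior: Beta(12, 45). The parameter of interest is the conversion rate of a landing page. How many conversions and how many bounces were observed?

4 conversions and 39 bounces

A Beta(a, b) prior with s successes and f failures in binomial data gives a Beta(a+s, b+f) posterior.
So s = 12 − 8 = 4 and f = 45 − 6 = 39.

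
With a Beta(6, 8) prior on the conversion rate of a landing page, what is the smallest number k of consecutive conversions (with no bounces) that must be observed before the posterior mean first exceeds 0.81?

After k conversions and 0 bounces the posterior is Beta(6+k, 8), with mean (6+k)/(6+8+k).
Set (6+k)/(14+k) > 0.81 and solve: k > (0.81·14 − 6)/(1 − 0.81) = 28.105.
The smallest integer exceeding 28.105 is 29, and checking k=29: (35)/(43) = 0.8140 > 0.81.

k = 29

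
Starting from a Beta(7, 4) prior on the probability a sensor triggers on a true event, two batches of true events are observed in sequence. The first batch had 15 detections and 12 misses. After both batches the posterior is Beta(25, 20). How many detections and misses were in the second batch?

3 detections and 4 misses

Because Beta–binomial updating is additive in the counts, the combined data contributed (α_post−α_prior, β_post−β_prior) successes and failures.
Total across both batches: 25−7=18 detections, 20−4=16 misses.
Subtract the first batch: 18−15=3 detections and 16−12=4 misses.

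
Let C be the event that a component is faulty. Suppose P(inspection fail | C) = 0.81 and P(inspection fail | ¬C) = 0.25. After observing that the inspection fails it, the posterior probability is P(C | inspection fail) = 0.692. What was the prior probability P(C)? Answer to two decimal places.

P(C) = 0.41

In odds form, posterior odds = prior odds × likelihood ratio, so prior odds = posterior odds ÷ LR.
Posterior odds = 0.692/(1−0.692) = 2.2468. LR = 0.81/0.25 = 3.2400.
Prior odds = 2.2468/3.2400 = 0.6935, so P(C) = 0.6935/(1+0.6935) ≈ 0.41.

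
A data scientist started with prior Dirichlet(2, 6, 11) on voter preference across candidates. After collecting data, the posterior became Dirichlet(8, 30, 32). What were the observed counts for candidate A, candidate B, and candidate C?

counts (6, 24, 21)

For a Dirichlet(α) prior with multinomial counts c, the posterior is Dirichlet(α + c) componentwise.
Counts are posterior − prior componentwise: 8−2=6, 30−6=24, 32−11=21.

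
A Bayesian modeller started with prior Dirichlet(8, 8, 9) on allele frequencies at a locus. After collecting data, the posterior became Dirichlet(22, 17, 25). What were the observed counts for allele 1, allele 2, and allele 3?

For a Dirichlet(α) prior with multinomial counts c, the posterior is Dirichlet(α + c) componentwise.
Counts are posterior − prior componentwise: 22−8=14, 17−8=9, 25−9=16.

counts (14, 9, 16)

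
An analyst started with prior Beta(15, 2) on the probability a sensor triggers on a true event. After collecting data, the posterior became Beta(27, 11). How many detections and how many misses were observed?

12 detections and 9 misses

A Beta(a, b) prior with s successes and f failures in binomial data gives a Beta(a+s, b+f) posterior.
So s = 27 − 15 = 12 and f = 11 − 2 = 9.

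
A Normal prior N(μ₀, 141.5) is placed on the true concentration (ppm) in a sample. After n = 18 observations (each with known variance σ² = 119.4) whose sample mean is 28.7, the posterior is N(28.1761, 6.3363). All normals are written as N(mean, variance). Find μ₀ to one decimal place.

μ₀ = 17.0

The posterior mean is a precision-weighted average: μ_n = (τ₀μ₀ + τ_data·x̄)/(τ₀+τ_data), with τ₀=1/σ₀² and τ_data=n/σ².
Here τ₀ = 1/141.5 = 0.007067 and τ_data = 18/119.4 = 0.150754, so τ_n = 0.157821.
Rearranging for μ₀: μ₀ = (μ_n·τ_n − τ_data·x̄)/τ₀ = (28.1761·0.157821 − 0.150754·28.7) / 0.007067 = 0.120140/0.007067 ≈ 17.0.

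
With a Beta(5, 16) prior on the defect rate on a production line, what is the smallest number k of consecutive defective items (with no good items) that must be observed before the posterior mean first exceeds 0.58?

After k defective items and 0 good items the posterior is Beta(5+k, 16), with mean (5+k)/(5+16+k).
Set (5+k)/(21+k) > 0.58 and solve: k > (0.58·21 − 5)/(1 − 0.58) = 17.095.
The smallest integer exceeding 17.095 is 18, and checking k=18: (23)/(39) = 0.5897 > 0.58.

k = 18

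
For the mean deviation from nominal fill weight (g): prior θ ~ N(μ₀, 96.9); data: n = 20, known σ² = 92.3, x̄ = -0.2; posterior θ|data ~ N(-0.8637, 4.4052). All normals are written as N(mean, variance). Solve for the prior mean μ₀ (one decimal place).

μ₀ = -14.8

With known observation variance, the Normal–Normal posterior has precision τ_n = τ₀ + n/σ² and mean μ_n = (τ₀μ₀ + (n/σ²)x̄)/τ_n.
Here τ₀ = 1/96.9 = 0.010320 and τ_data = 20/92.3 = 0.216685, so τ_n = 0.227005.
Rearranging for μ₀: μ₀ = (μ_n·τ_n − τ_data·x̄)/τ₀ = (-0.8637·0.227005 − 0.216685·-0.2) / 0.010320 = -0.152727/0.010320 ≈ -14.8.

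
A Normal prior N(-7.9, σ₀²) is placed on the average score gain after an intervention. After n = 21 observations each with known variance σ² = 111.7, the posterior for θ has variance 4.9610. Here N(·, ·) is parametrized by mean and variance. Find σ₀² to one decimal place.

For the Normal–Normal model with known σ², precisions add: τ_n = τ₀ + n/σ².
So 1/σ₀² = 1/4.9610 − 21/111.7 = 0.201572 − 0.188004 = 0.013568.
Hence σ₀² = 1/0.013568 ≈ 73.7.

σ₀² = 73.7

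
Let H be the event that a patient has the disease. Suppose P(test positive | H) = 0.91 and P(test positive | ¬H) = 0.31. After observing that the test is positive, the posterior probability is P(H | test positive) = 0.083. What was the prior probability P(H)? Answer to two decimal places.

Bayes' rule in odds form gives O(H|E) = O(H)·[P(E|H)/P(E|¬H)], hence O(H) = O(H|E)/LR.
Posterior odds = 0.083/(1−0.083) = 0.0905. LR = 0.91/0.31 = 2.9355.
Prior odds = 0.0905/2.9355 = 0.0308, so P(H) = 0.0308/(1+0.0308) ≈ 0.03.

P(H) = 0.03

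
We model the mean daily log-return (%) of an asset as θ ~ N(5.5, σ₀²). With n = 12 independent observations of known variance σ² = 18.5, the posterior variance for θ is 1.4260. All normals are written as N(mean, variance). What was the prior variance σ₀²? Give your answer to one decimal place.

For the Normal–Normal model with known σ², precisions add: τ_n = τ₀ + n/σ².
So 1/σ₀² = 1/1.4260 − 12/18.5 = 0.701262 − 0.648649 = 0.052613.
Hence σ₀² = 1/0.052613 ≈ 19.0.

σ₀² = 19.0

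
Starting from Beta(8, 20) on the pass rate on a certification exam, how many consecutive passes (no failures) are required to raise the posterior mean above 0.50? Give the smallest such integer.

k = 13

After k passes and 0 failures the posterior is Beta(8+k, 20), with mean (8+k)/(8+20+k).
Set (8+k)/(28+k) > 0.50 and solve: k > (0.50·28 − 8)/(1 − 0.50) = 12.000.
The smallest integer exceeding 12.000 is 13.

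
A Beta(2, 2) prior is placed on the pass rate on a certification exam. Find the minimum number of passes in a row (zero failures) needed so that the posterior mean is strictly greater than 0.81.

k = 7

After k passes and 0 failures the posterior is Beta(2+k, 2), with mean (2+k)/(2+2+k).
Set (2+k)/(4+k) > 0.81 and solve: k > (0.81·4 − 2)/(1 − 0.81) = 6.526.
The smallest integer exceeding 6.526 is 7.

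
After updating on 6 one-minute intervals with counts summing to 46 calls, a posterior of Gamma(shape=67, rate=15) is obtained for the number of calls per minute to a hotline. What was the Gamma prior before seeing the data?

Gamma–Poisson conjugacy: posterior shape = α + Σxᵢ, posterior rate = β + n.
So α = 67 − 46 = 21 and β = 15 − 6 = 9.

Gamma(shape=21, rate=9)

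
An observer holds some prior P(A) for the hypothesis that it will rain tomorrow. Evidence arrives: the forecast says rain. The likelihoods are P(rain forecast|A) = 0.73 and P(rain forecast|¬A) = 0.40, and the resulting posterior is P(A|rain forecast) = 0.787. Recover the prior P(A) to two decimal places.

P(A) = 0.67

In odds form, posterior odds = prior odds × likelihood ratio, so prior odds = posterior odds ÷ LR.
Posterior odds = 0.787/(1−0.787) = 3.6948. LR = 0.73/0.40 = 1.8250.
Prior odds = 3.6948/1.8250 = 2.0245, so P(A) = 2.0245/(1+2.0245) ≈ 0.67.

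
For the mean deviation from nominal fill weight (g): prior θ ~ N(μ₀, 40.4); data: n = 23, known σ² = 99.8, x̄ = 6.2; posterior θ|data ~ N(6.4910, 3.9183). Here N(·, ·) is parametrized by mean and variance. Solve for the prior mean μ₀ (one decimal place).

The posterior mean is a precision-weighted average: μ_n = (τ₀μ₀ + τ_data·x̄)/(τ₀+τ_data), with τ₀=1/σ₀² and τ_data=n/σ².
Here τ₀ = 1/40.4 = 0.024752 and τ_data = 23/99.8 = 0.230461, so τ_n = 0.255213.
Rearranging for μ₀: μ₀ = (μ_n·τ_n − τ_data·x̄)/τ₀ = (6.4910·0.255213 − 0.230461·6.2) / 0.024752 = 0.227729/0.024752 ≈ 9.2.

μ₀ = 9.2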